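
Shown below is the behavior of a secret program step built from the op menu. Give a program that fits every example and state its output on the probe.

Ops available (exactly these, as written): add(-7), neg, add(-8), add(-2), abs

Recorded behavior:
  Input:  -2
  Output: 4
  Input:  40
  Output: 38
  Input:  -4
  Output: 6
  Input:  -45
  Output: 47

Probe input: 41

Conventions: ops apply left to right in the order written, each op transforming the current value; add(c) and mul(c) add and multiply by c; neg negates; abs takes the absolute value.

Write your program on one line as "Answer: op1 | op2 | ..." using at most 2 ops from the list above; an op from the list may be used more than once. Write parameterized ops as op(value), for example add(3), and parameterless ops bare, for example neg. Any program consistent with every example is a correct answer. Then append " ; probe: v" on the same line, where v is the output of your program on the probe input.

add(-2) | abs ; probe: 39

Check, running the answer program on each example:
  -2 -> -4 -> 4
  40 -> 38 -> 38
  -4 -> -6 -> 6
  -45 -> -47 -> 47
  probe: 41 -> 39 -> 39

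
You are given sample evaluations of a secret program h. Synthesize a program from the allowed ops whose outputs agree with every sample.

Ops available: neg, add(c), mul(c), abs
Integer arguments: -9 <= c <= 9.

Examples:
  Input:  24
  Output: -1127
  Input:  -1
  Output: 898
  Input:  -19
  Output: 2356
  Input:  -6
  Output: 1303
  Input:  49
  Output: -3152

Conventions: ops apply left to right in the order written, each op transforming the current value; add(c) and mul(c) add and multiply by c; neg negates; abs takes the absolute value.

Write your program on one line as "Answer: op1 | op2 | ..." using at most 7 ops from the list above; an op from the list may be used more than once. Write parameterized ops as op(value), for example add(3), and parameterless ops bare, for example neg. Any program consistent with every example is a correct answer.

neg | add(6) | add(4) | mul(-9) | mul(-9) | add(7)

Check, running the answer program on each example:
  24 -> -24 -> -18 -> -14 -> 126 -> -1134 -> -1127
  -1 -> 1 -> 7 -> 11 -> -99 -> 891 -> 898
  -19 -> 19 -> 25 -> 29 -> -261 -> 2349 -> 2356
  -6 -> 6 -> 12 -> 16 -> -144 -> 1296 -> 1303
  49 -> -49 -> -43 -> -39 -> 351 -> -3159 -> -3152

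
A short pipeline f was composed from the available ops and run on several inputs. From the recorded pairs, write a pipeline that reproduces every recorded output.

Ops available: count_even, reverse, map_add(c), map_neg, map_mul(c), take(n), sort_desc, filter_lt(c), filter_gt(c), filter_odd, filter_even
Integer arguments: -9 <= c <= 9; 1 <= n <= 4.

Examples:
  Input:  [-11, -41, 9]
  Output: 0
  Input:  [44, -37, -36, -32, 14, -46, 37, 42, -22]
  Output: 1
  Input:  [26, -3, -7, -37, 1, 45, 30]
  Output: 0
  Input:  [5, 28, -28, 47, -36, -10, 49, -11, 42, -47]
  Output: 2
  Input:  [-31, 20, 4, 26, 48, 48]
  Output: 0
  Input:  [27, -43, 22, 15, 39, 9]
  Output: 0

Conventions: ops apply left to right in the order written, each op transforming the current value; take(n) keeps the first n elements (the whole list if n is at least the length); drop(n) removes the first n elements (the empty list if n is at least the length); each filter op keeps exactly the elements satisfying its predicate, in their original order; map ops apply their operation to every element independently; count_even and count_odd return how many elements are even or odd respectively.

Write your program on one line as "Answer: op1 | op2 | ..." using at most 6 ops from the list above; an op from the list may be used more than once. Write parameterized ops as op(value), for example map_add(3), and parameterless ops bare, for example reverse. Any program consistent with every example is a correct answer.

filter_lt(-3) | take(2) | sort_desc | map_mul(-9) | map_mul(-3) | count_even

Check, running the answer program on each example:
  [-11, -41, 9] -> [-11, -41] -> [-11, -41] -> [-11, -41] -> [99, 369] -> [-297, -1107] -> 0
  [44, -37, -36, -32, 14, -46, 37, 42, -22] -> [-37, -36, -32, -46, -22] -> [-37, -36] -> [-36, -37] -> [324, 333] -> [-972, -999] -> 1
  [26, -3, -7, -37, 1, 45, 30] -> [-7, -37] -> [-7, -37] -> [-7, -37] -> [63, 333] -> [-189, -999] -> 0
  [5, 28, -28, 47, -36, -10, 49, -11, 42, -47] -> [-28, -36, -10, -11, -47] -> [-28, -36] -> [-28, -36] -> [252, 324] -> [-756, -972] -> 2
  [-31, 20, 4, 26, 48, 48] -> [-31] -> [-31] -> [-31] -> [279] -> [-837] -> 0
  [27, -43, 22, 15, 39, 9] -> [-43] -> [-43] -> [-43] -> [387] -> [-1161] -> 0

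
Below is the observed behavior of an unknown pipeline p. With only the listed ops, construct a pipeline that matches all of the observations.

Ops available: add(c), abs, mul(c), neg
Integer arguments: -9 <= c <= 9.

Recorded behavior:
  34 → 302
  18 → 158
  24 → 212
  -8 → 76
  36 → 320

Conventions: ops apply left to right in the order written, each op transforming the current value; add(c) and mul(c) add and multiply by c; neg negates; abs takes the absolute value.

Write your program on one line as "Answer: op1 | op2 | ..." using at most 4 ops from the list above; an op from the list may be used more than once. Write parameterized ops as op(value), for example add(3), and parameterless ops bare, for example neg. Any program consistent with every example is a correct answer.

mul(-9) | add(4) | abs

Check, running the answer program on each example:
  34 -> -306 -> -302 -> 302
  18 -> -162 -> -158 -> 158
  24 -> -216 -> -212 -> 212
  -8 -> 72 -> 76 -> 76
  36 -> -324 -> -320 -> 320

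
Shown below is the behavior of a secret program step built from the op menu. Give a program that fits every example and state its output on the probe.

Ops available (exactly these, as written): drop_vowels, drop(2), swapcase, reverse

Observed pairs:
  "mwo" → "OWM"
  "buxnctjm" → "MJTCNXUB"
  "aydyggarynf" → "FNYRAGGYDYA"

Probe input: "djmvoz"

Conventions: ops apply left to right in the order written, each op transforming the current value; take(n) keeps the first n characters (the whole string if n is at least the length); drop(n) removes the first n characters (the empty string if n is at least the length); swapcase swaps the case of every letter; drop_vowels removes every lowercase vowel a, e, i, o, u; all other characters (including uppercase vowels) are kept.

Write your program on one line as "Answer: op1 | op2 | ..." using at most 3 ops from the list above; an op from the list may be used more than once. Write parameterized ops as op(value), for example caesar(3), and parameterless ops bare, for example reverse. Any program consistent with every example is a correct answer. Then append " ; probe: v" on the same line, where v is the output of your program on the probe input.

swapcase | reverse ; probe: "ZOVMJD"

Check, running the answer program on each example:
  "mwo" -> "MWO" -> "OWM"
  "buxnctjm" -> "BUXNCTJM" -> "MJTCNXUB"
  "aydyggarynf" -> "AYDYGGARYNF" -> "FNYRAGGYDYA"
  probe: "djmvoz" -> "DJMVOZ" -> "ZOVMJD"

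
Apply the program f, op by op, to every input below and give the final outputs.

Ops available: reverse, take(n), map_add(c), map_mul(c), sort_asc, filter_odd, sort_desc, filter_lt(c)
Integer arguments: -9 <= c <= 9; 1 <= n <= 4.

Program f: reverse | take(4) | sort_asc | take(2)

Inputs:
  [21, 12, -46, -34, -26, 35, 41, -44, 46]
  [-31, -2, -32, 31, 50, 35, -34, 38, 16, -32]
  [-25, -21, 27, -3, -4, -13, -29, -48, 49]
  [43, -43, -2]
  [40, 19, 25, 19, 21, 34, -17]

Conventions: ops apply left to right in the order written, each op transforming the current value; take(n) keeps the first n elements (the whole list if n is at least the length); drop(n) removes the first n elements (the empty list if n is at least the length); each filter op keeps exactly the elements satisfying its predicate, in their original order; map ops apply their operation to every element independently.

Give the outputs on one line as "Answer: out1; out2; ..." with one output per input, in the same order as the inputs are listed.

[-44, 35]; [-34, -32]; [-48, -29]; [-43, -2]; [-17, 19]

Execution, op by op:
  [21, 12, -46, -34, -26, 35, 41, -44, 46] -> [46, -44, 41, 35, -26, -34, -46, 12, 21] -> [46, -44, 41, 35] -> [-44, 35, 41, 46] -> [-44, 35]
  [-31, -2, -32, 31, 50, 35, -34, 38, 16, -32] -> [-32, 16, 38, -34, 35, 50, 31, -32, -2, -31] -> [-32, 16, 38, -34] -> [-34, -32, 16, 38] -> [-34, -32]
  [-25, -21, 27, -3, -4, -13, -29, -48, 49] -> [49, -48, -29, -13, -4, -3, 27, -21, -25] -> [49, -48, -29, -13] -> [-48, -29, -13, 49] -> [-48, -29]
  [43, -43, -2] -> [-2, -43, 43] -> [-2, -43, 43] -> [-43, -2, 43] -> [-43, -2]
  [40, 19, 25, 19, 21, 34, -17] -> [-17, 34, 21, 19, 25, 19, 40] -> [-17, 34, 21, 19] -> [-17, 19, 21, 34] -> [-17, 19]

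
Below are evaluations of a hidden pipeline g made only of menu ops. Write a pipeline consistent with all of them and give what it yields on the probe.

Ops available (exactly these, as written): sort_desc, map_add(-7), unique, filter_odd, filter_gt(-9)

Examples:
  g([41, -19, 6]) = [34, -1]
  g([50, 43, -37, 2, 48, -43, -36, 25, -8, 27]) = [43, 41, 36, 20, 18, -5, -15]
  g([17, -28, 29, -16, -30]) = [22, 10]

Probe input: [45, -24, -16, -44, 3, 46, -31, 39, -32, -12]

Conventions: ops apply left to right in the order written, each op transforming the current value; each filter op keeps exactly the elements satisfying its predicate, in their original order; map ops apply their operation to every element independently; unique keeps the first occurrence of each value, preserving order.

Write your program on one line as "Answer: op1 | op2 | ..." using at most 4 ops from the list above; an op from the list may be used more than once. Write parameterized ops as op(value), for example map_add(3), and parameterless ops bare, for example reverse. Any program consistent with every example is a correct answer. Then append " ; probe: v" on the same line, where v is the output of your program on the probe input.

filter_gt(-9) | map_add(-7) | sort_desc ; probe: [39, 38, 32, -4]

Check, running the answer program on each example:
  [41, -19, 6] -> [41, 6] -> [34, -1] -> [34, -1]
  [50, 43, -37, 2, 48, -43, -36, 25, -8, 27] -> [50, 43, 2, 48, 25, -8, 27] -> [43, 36, -5, 41, 18, -15, 20] -> [43, 41, 36, 20, 18, -5, -15]
  [17, -28, 29, -16, -30] -> [17, 29] -> [10, 22] -> [22, 10]
  probe: [45, -24, -16, -44, 3, 46, -31, 39, -32, -12] -> [45, 3, 46, 39] -> [38, -4, 39, 32] -> [39, 38, 32, -4]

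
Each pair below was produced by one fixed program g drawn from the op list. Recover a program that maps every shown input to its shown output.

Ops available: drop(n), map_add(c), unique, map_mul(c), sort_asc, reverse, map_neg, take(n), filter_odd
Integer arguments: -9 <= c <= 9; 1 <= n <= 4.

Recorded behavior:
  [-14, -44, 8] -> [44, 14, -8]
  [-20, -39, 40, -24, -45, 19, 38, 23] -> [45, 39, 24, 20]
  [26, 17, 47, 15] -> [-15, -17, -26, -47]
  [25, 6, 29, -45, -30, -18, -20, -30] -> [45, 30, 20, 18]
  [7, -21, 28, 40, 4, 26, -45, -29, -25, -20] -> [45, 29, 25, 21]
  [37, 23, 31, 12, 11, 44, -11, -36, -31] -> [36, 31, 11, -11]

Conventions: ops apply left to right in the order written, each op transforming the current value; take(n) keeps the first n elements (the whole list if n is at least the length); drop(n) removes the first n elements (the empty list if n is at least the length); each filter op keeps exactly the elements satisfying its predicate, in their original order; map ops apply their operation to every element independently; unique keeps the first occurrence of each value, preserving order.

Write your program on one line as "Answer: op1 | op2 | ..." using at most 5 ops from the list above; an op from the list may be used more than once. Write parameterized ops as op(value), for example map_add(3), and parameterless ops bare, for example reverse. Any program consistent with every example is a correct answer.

sort_asc | unique | take(4) | map_neg

Check, running the answer program on each example:
  [-14, -44, 8] -> [-44, -14, 8] -> [-44, -14, 8] -> [-44, -14, 8] -> [44, 14, -8]
  [-20, -39, 40, -24, -45, 19, 38, 23] -> [-45, -39, -24, -20, 19, 23, 38, 40] -> [-45, -39, -24, -20, 19, 23, 38, 40] -> [-45, -39, -24, -20] -> [45, 39, 24, 20]
  [26, 17, 47, 15] -> [15, 17, 26, 47] -> [15, 17, 26, 47] -> [15, 17, 26, 47] -> [-15, -17, -26, -47]
  [25, 6, 29, -45, -30, -18, -20, -30] -> [-45, -30, -30, -20, -18, 6, 25, 29] -> [-45, -30, -20, -18, 6, 25, 29] -> [-45, -30, -20, -18] -> [45, 30, 20, 18]
  [7, -21, 28, 40, 4, 26, -45, -29, -25, -20] -> [-45, -29, -25, -21, -20, 4, 7, 26, 28, 40] -> [-45, -29, -25, -21, -20, 4, 7, 26, 28, 40] -> [-45, -29, -25, -21] -> [45, 29, 25, 21]
  [37, 23, 31, 12, 11, 44, -11, -36, -31] -> [-36, -31, -11, 11, 12, 23, 31, 37, 44] -> [-36, -31, -11, 11, 12, 23, 31, 37, 44] -> [-36, -31, -11, 11] -> [36, 31, 11, -11]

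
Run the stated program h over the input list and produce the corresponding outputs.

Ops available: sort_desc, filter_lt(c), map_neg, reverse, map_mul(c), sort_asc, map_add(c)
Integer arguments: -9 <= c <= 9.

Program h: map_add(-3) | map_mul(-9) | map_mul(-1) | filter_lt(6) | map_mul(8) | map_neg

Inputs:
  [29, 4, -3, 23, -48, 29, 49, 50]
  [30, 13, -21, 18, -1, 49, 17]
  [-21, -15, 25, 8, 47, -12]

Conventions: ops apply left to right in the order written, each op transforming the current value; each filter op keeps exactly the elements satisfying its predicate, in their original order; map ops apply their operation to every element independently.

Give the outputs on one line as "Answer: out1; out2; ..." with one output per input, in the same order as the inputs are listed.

Execution, op by op:
  [29, 4, -3, 23, -48, 29, 49, 50] -> [26, 1, -6, 20, -51, 26, 46, 47] -> [-234, -9, 54, -180, 459, -234, -414, -423] -> [234, 9, -54, 180, -459, 234, 414, 423] -> [-54, -459] -> [-432, -3672] -> [432, 3672]
  [30, 13, -21, 18, -1, 49, 17] -> [27, 10, -24, 15, -4, 46, 14] -> [-243, -90, 216, -135, 36, -414, -126] -> [243, 90, -216, 135, -36, 414, 126] -> [-216, -36] -> [-1728, -288] -> [1728, 288]
  [-21, -15, 25, 8, 47, -12] -> [-24, -18, 22, 5, 44, -15] -> [216, 162, -198, -45, -396, 135] -> [-216, -162, 198, 45, 396, -135] -> [-216, -162, -135] -> [-1728, -1296, -1080] -> [1728, 1296, 1080]

[432, 3672]; [1728, 288]; [1728, 1296, 1080]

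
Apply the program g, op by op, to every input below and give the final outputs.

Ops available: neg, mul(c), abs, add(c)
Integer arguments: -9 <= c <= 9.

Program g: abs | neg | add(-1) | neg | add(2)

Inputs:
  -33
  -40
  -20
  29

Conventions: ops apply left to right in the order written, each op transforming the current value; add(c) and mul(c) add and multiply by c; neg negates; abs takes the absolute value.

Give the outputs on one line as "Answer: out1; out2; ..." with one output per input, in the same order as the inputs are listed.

36; 43; 23; 32

Execution, op by op:
  -33 -> 33 -> -33 -> -34 -> 34 -> 36
  -40 -> 40 -> -40 -> -41 -> 41 -> 43
  -20 -> 20 -> -20 -> -21 -> 21 -> 23
  29 -> 29 -> -29 -> -30 -> 30 -> 32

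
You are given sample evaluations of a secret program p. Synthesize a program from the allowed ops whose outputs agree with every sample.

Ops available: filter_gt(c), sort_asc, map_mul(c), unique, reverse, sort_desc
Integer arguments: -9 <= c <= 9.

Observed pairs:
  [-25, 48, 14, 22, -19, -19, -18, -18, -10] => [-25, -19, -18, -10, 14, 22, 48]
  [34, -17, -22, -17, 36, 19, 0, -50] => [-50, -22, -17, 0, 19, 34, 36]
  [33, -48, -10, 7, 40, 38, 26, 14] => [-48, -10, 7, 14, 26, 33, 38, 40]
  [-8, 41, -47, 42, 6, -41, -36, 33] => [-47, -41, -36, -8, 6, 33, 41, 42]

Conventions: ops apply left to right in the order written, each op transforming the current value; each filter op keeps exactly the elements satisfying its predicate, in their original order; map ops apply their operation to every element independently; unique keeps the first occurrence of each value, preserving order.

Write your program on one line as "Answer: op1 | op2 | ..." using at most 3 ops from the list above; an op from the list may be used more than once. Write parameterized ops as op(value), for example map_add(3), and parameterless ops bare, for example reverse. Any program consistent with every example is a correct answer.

sort_desc | sort_asc | unique

Check, running the answer program on each example:
  [-25, 48, 14, 22, -19, -19, -18, -18, -10] -> [48, 22, 14, -10, -18, -18, -19, -19, -25] -> [-25, -19, -19, -18, -18, -10, 14, 22, 48] -> [-25, -19, -18, -10, 14, 22, 48]
  [34, -17, -22, -17, 36, 19, 0, -50] -> [36, 34, 19, 0, -17, -17, -22, -50] -> [-50, -22, -17, -17, 0, 19, 34, 36] -> [-50, -22, -17, 0, 19, 34, 36]
  [33, -48, -10, 7, 40, 38, 26, 14] -> [40, 38, 33, 26, 14, 7, -10, -48] -> [-48, -10, 7, 14, 26, 33, 38, 40] -> [-48, -10, 7, 14, 26, 33, 38, 40]
  [-8, 41, -47, 42, 6, -41, -36, 33] -> [42, 41, 33, 6, -8, -36, -41, -47] -> [-47, -41, -36, -8, 6, 33, 41, 42] -> [-47, -41, -36, -8, 6, 33, 41, 42]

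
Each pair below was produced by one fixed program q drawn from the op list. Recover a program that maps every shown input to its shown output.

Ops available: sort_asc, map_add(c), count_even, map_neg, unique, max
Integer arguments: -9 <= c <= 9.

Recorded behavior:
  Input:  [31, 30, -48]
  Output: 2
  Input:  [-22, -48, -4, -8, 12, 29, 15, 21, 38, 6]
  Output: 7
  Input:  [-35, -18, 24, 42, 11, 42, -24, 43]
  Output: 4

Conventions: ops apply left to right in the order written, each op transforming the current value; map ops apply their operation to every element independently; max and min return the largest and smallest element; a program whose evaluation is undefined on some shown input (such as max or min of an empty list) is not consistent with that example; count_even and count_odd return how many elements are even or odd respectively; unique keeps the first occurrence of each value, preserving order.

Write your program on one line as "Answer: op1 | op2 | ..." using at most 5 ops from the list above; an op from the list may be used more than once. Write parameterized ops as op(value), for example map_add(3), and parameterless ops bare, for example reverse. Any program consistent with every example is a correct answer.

map_add(-9) | unique | map_add(1) | count_even

Check, running the answer program on each example:
  [31, 30, -48] -> [22, 21, -57] -> [22, 21, -57] -> [23, 22, -56] -> 2
  [-22, -48, -4, -8, 12, 29, 15, 21, 38, 6] -> [-31, -57, -13, -17, 3, 20, 6, 12, 29, -3] -> [-31, -57, -13, -17, 3, 20, 6, 12, 29, -3] -> [-30, -56, -12, -16, 4, 21, 7, 13, 30, -2] -> 7
  [-35, -18, 24, 42, 11, 42, -24, 43] -> [-44, -27, 15, 33, 2, 33, -33, 34] -> [-44, -27, 15, 33, 2, -33, 34] -> [-43, -26, 16, 34, 3, -32, 35] -> 4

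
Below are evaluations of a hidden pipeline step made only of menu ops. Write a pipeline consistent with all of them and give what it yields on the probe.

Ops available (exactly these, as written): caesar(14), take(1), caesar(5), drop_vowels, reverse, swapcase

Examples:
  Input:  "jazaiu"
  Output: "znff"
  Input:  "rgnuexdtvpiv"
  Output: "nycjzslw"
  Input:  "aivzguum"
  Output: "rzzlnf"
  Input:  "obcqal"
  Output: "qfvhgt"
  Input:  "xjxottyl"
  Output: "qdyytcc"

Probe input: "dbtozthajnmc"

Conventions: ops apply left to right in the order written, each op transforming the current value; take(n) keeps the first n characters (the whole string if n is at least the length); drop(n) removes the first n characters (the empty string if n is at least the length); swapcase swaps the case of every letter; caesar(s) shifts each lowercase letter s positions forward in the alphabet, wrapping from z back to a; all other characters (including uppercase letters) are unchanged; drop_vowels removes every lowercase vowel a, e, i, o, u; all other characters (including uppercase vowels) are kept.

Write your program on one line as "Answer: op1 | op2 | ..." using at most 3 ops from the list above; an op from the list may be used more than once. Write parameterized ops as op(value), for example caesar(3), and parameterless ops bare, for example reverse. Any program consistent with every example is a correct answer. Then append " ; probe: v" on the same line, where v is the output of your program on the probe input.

caesar(5) | reverse | drop_vowels ; probe: "hrsfmytyg"

Check, running the answer program on each example:
  "jazaiu" -> "ofefnz" -> "znfefo" -> "znff"
  "rgnuexdtvpiv" -> "wlszjciyauna" -> "anuayicjzslw" -> "nycjzslw"
  "aivzguum" -> "fnaelzzr" -> "rzzleanf" -> "rzzlnf"
  "obcqal" -> "tghvfq" -> "qfvhgt" -> "qfvhgt"
  "xjxottyl" -> "coctyydq" -> "qdyytcoc" -> "qdyytcc"
  probe: "dbtozthajnmc" -> "igyteymfosrh" -> "hrsofmyetygi" -> "hrsfmytyg"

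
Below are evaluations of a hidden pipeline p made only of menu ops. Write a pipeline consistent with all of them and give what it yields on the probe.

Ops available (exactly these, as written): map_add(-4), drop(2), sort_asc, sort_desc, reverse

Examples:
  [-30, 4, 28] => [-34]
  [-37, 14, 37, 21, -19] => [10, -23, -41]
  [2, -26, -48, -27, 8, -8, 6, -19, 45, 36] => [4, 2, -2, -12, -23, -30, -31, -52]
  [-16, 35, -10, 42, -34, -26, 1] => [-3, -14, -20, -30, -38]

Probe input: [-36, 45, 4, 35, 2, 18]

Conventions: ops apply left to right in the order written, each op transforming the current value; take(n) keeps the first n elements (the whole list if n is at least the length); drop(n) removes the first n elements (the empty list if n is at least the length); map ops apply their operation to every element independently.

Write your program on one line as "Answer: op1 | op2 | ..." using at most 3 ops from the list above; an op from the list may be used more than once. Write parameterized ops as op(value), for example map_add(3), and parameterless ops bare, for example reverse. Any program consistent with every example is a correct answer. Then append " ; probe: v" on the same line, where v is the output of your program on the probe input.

map_add(-4) | sort_desc | drop(2) ; probe: [14, 0, -2, -40]

Check, running the answer program on each example:
  [-30, 4, 28] -> [-34, 0, 24] -> [24, 0, -34] -> [-34]
  [-37, 14, 37, 21, -19] -> [-41, 10, 33, 17, -23] -> [33, 17, 10, -23, -41] -> [10, -23, -41]
  [2, -26, -48, -27, 8, -8, 6, -19, 45, 36] -> [-2, -30, -52, -31, 4, -12, 2, -23, 41, 32] -> [41, 32, 4, 2, -2, -12, -23, -30, -31, -52] -> [4, 2, -2, -12, -23, -30, -31, -52]
  [-16, 35, -10, 42, -34, -26, 1] -> [-20, 31, -14, 38, -38, -30, -3] -> [38, 31, -3, -14, -20, -30, -38] -> [-3, -14, -20, -30, -38]
  probe: [-36, 45, 4, 35, 2, 18] -> [-40, 41, 0, 31, -2, 14] -> [41, 31, 14, 0, -2, -40] -> [14, 0, -2, -40]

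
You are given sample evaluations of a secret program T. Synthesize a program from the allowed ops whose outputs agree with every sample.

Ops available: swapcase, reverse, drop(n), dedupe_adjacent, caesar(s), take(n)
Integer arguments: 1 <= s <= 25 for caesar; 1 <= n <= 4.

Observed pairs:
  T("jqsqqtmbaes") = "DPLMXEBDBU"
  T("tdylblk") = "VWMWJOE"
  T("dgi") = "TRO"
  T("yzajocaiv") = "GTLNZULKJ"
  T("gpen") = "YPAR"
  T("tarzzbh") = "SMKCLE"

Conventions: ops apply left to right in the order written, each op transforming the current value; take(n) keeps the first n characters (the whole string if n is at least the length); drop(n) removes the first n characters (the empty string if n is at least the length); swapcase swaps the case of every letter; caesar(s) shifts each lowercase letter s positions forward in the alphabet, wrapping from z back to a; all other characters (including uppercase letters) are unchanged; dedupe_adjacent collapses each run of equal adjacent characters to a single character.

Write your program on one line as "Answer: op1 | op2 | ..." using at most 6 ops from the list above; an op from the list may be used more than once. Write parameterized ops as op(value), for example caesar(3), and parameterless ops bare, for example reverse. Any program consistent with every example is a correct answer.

dedupe_adjacent | caesar(7) | caesar(12) | reverse | caesar(18) | swapcase

Check, running the answer program on each example:
  "jqsqqtmbaes" -> "jqsqtmbaes" -> "qxzxatihlz" -> "cjljmfutxl" -> "lxtufmjljc" -> "dplmxebdbu" -> "DPLMXEBDBU"
  "tdylblk" -> "tdylblk" -> "akfsisr" -> "mwreued" -> "deuerwm" -> "vwmwjoe" -> "VWMWJOE"
  "dgi" -> "dgi" -> "knp" -> "wzb" -> "bzw" -> "tro" -> "TRO"
  "yzajocaiv" -> "yzajocaiv" -> "fghqvjhpc" -> "rstchvtbo" -> "obtvhctsr" -> "gtlnzulkj" -> "GTLNZULKJ"
  "gpen" -> "gpen" -> "nwlu" -> "zixg" -> "gxiz" -> "ypar" -> "YPAR"
  "tarzzbh" -> "tarzbh" -> "ahygio" -> "mtksua" -> "ausktm" -> "smkcle" -> "SMKCLE"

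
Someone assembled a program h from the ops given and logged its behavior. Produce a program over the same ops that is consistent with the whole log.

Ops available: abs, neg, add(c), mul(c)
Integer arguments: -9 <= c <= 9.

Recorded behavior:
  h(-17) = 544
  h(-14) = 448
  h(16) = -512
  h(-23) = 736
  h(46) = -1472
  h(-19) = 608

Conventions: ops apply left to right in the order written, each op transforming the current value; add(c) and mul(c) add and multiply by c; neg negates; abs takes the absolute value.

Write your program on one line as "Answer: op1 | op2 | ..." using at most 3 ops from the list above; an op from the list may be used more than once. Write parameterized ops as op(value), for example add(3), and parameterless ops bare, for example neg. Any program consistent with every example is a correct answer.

neg | mul(-8) | mul(-4)

Check, running the answer program on each example:
  -17 -> 17 -> -136 -> 544
  -14 -> 14 -> -112 -> 448
  16 -> -16 -> 128 -> -512
  -23 -> 23 -> -184 -> 736
  46 -> -46 -> 368 -> -1472
  -19 -> 19 -> -152 -> 608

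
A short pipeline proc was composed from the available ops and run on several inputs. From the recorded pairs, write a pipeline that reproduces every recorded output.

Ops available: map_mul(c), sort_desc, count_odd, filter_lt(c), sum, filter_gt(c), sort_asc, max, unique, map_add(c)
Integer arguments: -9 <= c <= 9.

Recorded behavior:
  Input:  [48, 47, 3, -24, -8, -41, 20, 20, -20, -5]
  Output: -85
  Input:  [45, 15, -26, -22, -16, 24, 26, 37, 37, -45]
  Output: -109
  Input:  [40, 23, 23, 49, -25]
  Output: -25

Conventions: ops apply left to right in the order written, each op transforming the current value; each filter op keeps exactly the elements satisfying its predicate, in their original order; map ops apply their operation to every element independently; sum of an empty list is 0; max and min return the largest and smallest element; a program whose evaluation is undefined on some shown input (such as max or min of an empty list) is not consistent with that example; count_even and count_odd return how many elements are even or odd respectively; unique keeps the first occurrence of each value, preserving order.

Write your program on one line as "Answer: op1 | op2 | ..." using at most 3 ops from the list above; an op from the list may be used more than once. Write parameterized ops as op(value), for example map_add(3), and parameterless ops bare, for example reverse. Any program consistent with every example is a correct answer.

filter_lt(-8) | sum

Check, running the answer program on each example:
  [48, 47, 3, -24, -8, -41, 20, 20, -20, -5] -> [-24, -41, -20] -> -85
  [45, 15, -26, -22, -16, 24, 26, 37, 37, -45] -> [-26, -22, -16, -45] -> -109
  [40, 23, 23, 49, -25] -> [-25] -> -25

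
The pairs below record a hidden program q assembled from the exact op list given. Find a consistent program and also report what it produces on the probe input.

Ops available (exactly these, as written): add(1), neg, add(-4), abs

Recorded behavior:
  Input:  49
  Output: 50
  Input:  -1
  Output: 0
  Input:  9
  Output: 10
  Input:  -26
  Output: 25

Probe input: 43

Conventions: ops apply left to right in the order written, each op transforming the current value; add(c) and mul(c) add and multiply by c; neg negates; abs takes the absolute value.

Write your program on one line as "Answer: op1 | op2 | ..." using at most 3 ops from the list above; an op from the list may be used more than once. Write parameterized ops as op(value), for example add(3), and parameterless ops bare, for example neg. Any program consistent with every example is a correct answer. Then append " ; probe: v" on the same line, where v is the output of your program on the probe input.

add(1) | abs ; probe: 44

Check, running the answer program on each example:
  49 -> 50 -> 50
  -1 -> 0 -> 0
  9 -> 10 -> 10
  -26 -> -25 -> 25
  probe: 43 -> 44 -> 44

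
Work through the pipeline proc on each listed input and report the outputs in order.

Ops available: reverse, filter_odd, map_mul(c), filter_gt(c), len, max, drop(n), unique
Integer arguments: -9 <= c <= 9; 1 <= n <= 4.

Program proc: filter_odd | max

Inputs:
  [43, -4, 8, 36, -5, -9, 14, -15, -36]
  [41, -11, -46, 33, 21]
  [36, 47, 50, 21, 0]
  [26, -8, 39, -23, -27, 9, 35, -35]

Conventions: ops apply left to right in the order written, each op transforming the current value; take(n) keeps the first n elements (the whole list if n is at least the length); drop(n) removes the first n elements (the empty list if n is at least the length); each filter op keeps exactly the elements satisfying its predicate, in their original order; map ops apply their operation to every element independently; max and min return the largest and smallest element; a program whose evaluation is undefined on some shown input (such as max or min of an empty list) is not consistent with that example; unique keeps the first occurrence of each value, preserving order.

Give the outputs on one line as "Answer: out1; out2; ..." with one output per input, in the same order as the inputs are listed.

Execution, op by op:
  [43, -4, 8, 36, -5, -9, 14, -15, -36] -> [43, -5, -9, -15] -> 43
  [41, -11, -46, 33, 21] -> [41, -11, 33, 21] -> 41
  [36, 47, 50, 21, 0] -> [47, 21] -> 47
  [26, -8, 39, -23, -27, 9, 35, -35] -> [39, -23, -27, 9, 35, -35] -> 39

43; 41; 47; 39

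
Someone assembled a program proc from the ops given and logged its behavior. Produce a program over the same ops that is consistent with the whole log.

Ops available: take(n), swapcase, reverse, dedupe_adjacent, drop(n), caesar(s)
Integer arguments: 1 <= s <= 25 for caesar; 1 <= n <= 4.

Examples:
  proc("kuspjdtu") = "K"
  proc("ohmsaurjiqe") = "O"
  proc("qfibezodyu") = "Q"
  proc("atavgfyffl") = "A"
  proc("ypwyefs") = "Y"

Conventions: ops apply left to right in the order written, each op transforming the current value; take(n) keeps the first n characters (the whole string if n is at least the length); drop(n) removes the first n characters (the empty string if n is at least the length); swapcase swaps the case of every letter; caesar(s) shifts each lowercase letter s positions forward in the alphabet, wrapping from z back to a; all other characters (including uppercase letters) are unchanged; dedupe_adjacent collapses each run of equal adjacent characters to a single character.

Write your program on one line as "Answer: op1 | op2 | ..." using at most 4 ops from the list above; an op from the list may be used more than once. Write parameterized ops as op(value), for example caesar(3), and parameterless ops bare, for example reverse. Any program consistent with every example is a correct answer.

dedupe_adjacent | take(4) | take(1) | swapcase

Check, running the answer program on each example:
  "kuspjdtu" -> "kuspjdtu" -> "kusp" -> "k" -> "K"
  "ohmsaurjiqe" -> "ohmsaurjiqe" -> "ohms" -> "o" -> "O"
  "qfibezodyu" -> "qfibezodyu" -> "qfib" -> "q" -> "Q"
  "atavgfyffl" -> "atavgfyfl" -> "atav" -> "a" -> "A"
  "ypwyefs" -> "ypwyefs" -> "ypwy" -> "y" -> "Y"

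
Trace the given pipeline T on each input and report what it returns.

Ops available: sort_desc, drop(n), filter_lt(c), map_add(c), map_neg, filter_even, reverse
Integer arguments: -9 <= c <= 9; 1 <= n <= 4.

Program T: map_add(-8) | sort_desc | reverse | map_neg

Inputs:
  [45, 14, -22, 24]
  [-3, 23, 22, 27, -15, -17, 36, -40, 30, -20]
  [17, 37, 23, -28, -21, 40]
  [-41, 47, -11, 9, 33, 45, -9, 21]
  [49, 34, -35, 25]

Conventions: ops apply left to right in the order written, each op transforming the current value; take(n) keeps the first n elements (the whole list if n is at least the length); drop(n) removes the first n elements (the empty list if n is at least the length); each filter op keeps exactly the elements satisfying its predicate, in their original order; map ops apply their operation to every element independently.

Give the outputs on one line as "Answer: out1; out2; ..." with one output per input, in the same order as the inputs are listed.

Execution, op by op:
  [45, 14, -22, 24] -> [37, 6, -30, 16] -> [37, 16, 6, -30] -> [-30, 6, 16, 37] -> [30, -6, -16, -37]
  [-3, 23, 22, 27, -15, -17, 36, -40, 30, -20] -> [-11, 15, 14, 19, -23, -25, 28, -48, 22, -28] -> [28, 22, 19, 15, 14, -11, -23, -25, -28, -48] -> [-48, -28, -25, -23, -11, 14, 15, 19, 22, 28] -> [48, 28, 25, 23, 11, -14, -15, -19, -22, -28]
  [17, 37, 23, -28, -21, 40] -> [9, 29, 15, -36, -29, 32] -> [32, 29, 15, 9, -29, -36] -> [-36, -29, 9, 15, 29, 32] -> [36, 29, -9, -15, -29, -32]
  [-41, 47, -11, 9, 33, 45, -9, 21] -> [-49, 39, -19, 1, 25, 37, -17, 13] -> [39, 37, 25, 13, 1, -17, -19, -49] -> [-49, -19, -17, 1, 13, 25, 37, 39] -> [49, 19, 17, -1, -13, -25, -37, -39]
  [49, 34, -35, 25] -> [41, 26, -43, 17] -> [41, 26, 17, -43] -> [-43, 17, 26, 41] -> [43, -17, -26, -41]

[30, -6, -16, -37]; [48, 28, 25, 23, 11, -14, -15, -19, -22, -28]; [36, 29, -9, -15, -29, -32]; [49, 19, 17, -1, -13, -25, -37, -39]; [43, -17, -26, -41]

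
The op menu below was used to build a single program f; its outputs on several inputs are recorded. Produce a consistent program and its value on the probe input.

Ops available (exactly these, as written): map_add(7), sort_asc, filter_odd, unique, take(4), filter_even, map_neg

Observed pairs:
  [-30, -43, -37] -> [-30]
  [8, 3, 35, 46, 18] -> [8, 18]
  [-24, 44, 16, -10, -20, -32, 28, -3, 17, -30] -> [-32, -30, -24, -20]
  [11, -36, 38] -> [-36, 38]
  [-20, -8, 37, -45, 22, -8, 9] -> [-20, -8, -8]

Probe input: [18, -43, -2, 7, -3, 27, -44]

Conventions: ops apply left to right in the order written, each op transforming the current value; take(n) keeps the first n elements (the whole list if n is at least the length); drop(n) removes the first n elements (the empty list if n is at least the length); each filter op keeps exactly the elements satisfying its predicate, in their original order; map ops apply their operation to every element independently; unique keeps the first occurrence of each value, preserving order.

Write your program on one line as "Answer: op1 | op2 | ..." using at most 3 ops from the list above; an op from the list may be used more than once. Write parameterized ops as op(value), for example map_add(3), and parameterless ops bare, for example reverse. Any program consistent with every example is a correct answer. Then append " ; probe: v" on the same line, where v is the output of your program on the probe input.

sort_asc | take(4) | filter_even ; probe: [-44, -2]

Check, running the answer program on each example:
  [-30, -43, -37] -> [-43, -37, -30] -> [-43, -37, -30] -> [-30]
  [8, 3, 35, 46, 18] -> [3, 8, 18, 35, 46] -> [3, 8, 18, 35] -> [8, 18]
  [-24, 44, 16, -10, -20, -32, 28, -3, 17, -30] -> [-32, -30, -24, -20, -10, -3, 16, 17, 28, 44] -> [-32, -30, -24, -20] -> [-32, -30, -24, -20]
  [11, -36, 38] -> [-36, 11, 38] -> [-36, 11, 38] -> [-36, 38]
  [-20, -8, 37, -45, 22, -8, 9] -> [-45, -20, -8, -8, 9, 22, 37] -> [-45, -20, -8, -8] -> [-20, -8, -8]
  probe: [18, -43, -2, 7, -3, 27, -44] -> [-44, -43, -3, -2, 7, 18, 27] -> [-44, -43, -3, -2] -> [-44, -2]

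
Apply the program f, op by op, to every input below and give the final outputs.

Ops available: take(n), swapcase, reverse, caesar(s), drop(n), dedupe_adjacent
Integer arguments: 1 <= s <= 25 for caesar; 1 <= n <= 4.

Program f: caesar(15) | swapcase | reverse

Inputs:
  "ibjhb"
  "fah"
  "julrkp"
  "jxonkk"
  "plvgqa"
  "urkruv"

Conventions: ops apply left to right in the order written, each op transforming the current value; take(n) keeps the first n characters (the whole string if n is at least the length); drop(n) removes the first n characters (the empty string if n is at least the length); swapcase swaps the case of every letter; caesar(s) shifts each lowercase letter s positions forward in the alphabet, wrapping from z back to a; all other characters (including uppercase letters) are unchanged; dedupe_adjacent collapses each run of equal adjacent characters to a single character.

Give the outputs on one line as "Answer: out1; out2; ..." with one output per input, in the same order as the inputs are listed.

Execution, op by op:
  "ibjhb" -> "xqywq" -> "XQYWQ" -> "QWYQX"
  "fah" -> "upw" -> "UPW" -> "WPU"
  "julrkp" -> "yjagze" -> "YJAGZE" -> "EZGAJY"
  "jxonkk" -> "ymdczz" -> "YMDCZZ" -> "ZZCDMY"
  "plvgqa" -> "eakvfp" -> "EAKVFP" -> "PFVKAE"
  "urkruv" -> "jgzgjk" -> "JGZGJK" -> "KJGZGJ"

"QWYQX"; "WPU"; "EZGAJY"; "ZZCDMY"; "PFVKAE"; "KJGZGJ"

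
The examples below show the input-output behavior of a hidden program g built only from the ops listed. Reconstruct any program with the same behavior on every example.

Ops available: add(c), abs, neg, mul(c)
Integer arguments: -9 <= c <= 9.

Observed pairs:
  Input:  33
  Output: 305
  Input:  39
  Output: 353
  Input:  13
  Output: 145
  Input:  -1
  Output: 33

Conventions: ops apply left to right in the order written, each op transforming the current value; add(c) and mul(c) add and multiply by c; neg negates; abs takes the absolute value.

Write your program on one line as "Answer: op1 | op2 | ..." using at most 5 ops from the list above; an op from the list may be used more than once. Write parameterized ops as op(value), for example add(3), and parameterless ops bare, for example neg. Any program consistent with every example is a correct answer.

add(6) | neg | mul(8) | add(7) | neg

Check, running the answer program on each example:
  33 -> 39 -> -39 -> -312 -> -305 -> 305
  39 -> 45 -> -45 -> -360 -> -353 -> 353
  13 -> 19 -> -19 -> -152 -> -145 -> 145
  -1 -> 5 -> -5 -> -40 -> -33 -> 33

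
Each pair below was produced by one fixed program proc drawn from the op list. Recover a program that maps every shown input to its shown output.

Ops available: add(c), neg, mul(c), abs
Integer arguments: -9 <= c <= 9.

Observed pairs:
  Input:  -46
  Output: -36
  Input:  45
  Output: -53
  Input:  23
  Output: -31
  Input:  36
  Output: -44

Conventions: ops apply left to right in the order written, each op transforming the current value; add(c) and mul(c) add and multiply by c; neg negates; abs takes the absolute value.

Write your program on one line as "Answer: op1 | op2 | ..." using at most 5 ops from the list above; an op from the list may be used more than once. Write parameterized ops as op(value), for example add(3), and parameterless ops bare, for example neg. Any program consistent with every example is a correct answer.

add(9) | abs | mul(-1) | add(9) | add(-8)

Check, running the answer program on each example:
  -46 -> -37 -> 37 -> -37 -> -28 -> -36
  45 -> 54 -> 54 -> -54 -> -45 -> -53
  23 -> 32 -> 32 -> -32 -> -23 -> -31
  36 -> 45 -> 45 -> -45 -> -36 -> -44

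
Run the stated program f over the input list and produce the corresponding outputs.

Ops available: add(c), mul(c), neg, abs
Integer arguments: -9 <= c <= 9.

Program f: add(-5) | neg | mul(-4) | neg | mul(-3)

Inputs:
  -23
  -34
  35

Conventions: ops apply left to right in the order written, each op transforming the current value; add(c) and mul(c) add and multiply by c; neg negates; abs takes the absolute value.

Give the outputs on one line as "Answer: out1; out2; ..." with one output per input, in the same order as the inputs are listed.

Execution, op by op:
  -23 -> -28 -> 28 -> -112 -> 112 -> -336
  -34 -> -39 -> 39 -> -156 -> 156 -> -468
  35 -> 30 -> -30 -> 120 -> -120 -> 360

-336; -468; 360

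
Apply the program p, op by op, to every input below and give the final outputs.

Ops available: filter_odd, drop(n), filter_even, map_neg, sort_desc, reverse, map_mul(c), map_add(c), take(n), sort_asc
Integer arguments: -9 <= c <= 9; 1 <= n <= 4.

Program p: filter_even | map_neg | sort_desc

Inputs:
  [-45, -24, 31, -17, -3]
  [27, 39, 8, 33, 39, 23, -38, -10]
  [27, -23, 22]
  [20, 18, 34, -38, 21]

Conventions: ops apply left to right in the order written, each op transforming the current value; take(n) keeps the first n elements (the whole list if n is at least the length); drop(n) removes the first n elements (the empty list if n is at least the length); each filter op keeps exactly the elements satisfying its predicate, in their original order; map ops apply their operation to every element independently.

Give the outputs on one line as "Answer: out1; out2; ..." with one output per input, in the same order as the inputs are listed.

[24]; [38, 10, -8]; [-22]; [38, -18, -20, -34]

Execution, op by op:
  [-45, -24, 31, -17, -3] -> [-24] -> [24] -> [24]
  [27, 39, 8, 33, 39, 23, -38, -10] -> [8, -38, -10] -> [-8, 38, 10] -> [38, 10, -8]
  [27, -23, 22] -> [22] -> [-22] -> [-22]
  [20, 18, 34, -38, 21] -> [20, 18, 34, -38] -> [-20, -18, -34, 38] -> [38, -18, -20, -34]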